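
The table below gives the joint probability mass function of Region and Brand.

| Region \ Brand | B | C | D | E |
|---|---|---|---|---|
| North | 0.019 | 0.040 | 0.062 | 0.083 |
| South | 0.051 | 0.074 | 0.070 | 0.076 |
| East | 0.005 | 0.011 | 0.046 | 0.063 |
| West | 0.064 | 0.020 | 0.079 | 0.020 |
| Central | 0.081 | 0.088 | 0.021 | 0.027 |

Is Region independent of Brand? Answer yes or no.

P(Region=Central) = 0.217 and P(Brand=D) = 0.278, so their product is 0.06033, but P(Region=Central, Brand=D) = 0.021. Since these differ, Region and Brand are not independent.

no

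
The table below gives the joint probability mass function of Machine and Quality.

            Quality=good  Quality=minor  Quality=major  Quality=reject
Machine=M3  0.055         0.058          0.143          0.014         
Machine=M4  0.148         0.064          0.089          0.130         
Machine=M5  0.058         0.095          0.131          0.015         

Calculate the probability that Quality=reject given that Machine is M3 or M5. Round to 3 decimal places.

0.051

P(Machine=M3) = 0.055 + 0.058 + 0.143 + 0.014 = 0.270.
P(Machine=M5) = 0.058 + 0.095 + 0.131 + 0.015 = 0.299.
P(Machine ∈ {M3, M5}) = 0.270 + 0.299 = 0.569; P(Quality=reject, Machine ∈ {M3, M5}) = 0.014 + 0.015 = 0.029.
P(Quality=reject | Machine ∈ {M3, M5}) = 0.029/0.569 = 0.051.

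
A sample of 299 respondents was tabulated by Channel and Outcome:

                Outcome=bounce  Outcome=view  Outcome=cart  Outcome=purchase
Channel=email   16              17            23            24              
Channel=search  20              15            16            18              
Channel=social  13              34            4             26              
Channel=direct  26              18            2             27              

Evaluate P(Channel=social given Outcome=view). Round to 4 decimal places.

Total with Outcome=view: 17 + 15 + 34 + 18 = 84.
P(Channel=social | Outcome=view) = 34/84 = 0.4048.

0.4048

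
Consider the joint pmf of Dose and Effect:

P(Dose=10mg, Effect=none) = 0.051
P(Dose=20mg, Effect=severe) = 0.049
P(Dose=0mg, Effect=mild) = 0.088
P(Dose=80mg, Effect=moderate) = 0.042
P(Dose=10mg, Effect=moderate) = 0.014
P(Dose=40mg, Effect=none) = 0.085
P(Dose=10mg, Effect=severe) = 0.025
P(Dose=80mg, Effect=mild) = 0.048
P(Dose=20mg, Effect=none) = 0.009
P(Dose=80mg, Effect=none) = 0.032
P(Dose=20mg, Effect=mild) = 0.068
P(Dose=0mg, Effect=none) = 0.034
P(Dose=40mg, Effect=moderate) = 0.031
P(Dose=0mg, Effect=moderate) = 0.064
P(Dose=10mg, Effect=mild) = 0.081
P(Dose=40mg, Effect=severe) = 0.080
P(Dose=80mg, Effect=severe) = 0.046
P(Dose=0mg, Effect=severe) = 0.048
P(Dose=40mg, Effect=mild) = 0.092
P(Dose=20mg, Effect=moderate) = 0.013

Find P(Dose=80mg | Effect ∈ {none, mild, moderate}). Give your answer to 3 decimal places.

P(Effect=none) = 0.034 + 0.051 + 0.009 + 0.085 + 0.032 = 0.211.
P(Effect=mild) = 0.088 + 0.081 + 0.068 + 0.092 + 0.048 = 0.377.
P(Effect=moderate) = 0.064 + 0.014 + 0.013 + 0.031 + 0.042 = 0.164.
P(Effect ∈ {none, mild, moderate}) = 0.211 + 0.377 + 0.164 = 0.752; P(Dose=80mg, Effect ∈ {none, mild, moderate}) = 0.032 + 0.048 + 0.042 = 0.122.
P(Dose=80mg | Effect ∈ {none, mild, moderate}) = 0.122/0.752 = 0.162.

0.162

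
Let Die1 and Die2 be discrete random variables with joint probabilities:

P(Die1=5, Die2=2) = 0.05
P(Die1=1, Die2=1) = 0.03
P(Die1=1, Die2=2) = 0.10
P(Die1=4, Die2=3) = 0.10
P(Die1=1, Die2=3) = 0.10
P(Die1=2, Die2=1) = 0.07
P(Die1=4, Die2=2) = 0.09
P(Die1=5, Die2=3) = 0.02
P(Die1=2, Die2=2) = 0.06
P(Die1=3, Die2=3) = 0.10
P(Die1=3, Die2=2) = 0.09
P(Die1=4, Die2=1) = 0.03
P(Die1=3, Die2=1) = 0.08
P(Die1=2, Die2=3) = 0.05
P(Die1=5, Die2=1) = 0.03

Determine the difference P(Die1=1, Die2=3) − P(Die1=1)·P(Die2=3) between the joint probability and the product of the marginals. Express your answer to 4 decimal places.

0.0149

P(Die1=1) = 0.03 + 0.10 + 0.10 = 0.23.
P(Die2=3) = 0.10 + 0.05 + 0.10 + 0.10 + 0.02 = 0.37.
P(Die1=1, Die2=3) − P(Die1=1)P(Die2=3) = 0.10 − 0.23×0.37 = 0.0149.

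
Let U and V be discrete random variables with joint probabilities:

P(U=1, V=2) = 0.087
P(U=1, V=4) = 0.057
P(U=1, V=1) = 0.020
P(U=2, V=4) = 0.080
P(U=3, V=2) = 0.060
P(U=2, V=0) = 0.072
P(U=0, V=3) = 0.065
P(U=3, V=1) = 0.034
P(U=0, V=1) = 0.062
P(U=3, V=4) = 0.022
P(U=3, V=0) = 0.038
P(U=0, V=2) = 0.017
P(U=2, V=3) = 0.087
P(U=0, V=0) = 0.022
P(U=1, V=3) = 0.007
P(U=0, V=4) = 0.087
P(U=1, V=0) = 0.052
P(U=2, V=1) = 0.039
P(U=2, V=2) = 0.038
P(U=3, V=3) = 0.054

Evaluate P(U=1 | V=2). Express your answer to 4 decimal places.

P(V=2) = 0.017 + 0.087 + 0.038 + 0.060 = 0.202.
P(U=1 | V=2) = 0.087/0.202 = 0.4307.

0.4307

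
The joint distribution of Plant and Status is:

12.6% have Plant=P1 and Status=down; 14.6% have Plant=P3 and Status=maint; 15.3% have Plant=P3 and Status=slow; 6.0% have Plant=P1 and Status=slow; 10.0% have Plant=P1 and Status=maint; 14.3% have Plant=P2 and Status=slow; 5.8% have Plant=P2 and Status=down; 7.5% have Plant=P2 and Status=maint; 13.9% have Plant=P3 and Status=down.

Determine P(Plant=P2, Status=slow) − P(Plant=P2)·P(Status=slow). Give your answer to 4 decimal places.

P(Plant=P2) = 0.143 + 0.058 + 0.075 = 0.276.
P(Status=slow) = 0.060 + 0.143 + 0.153 = 0.356.
P(Plant=P2, Status=slow) − P(Plant=P2)P(Status=slow) = 0.143 − 0.276×0.356 = 0.0447.

0.0447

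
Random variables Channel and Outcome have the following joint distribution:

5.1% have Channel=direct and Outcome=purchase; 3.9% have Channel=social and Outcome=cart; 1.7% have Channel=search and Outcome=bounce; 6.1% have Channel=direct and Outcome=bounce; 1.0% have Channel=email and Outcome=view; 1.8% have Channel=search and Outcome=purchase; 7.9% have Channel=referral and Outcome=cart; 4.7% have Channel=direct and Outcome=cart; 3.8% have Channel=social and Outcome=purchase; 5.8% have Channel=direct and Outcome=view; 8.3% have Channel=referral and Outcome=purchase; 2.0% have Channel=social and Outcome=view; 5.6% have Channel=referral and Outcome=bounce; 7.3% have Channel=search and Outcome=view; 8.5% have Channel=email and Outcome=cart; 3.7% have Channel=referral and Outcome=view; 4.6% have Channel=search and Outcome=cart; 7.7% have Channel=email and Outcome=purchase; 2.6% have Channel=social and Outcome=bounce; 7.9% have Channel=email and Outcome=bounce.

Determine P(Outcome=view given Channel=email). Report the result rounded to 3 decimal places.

0.040

P(Channel=email) = 0.079 + 0.010 + 0.085 + 0.077 = 0.251.
P(Outcome=view | Channel=email) = 0.010/0.251 = 0.040.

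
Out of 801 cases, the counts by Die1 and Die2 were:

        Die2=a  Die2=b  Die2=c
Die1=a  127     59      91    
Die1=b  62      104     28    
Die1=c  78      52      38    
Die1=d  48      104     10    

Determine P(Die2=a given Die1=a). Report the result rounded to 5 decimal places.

0.45848

Total with Die1=a: 127 + 59 + 91 = 277.
P(Die2=a | Die1=a) = 127/277 = 0.45848.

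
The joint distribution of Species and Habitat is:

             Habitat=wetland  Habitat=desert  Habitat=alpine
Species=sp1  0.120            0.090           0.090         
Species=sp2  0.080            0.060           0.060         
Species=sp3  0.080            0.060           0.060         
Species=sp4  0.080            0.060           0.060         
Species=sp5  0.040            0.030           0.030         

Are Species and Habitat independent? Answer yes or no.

yes

Every cell satisfies P(Species,Habitat) = P(Species)·P(Habitat). For instance P(Species=sp2) = 0.200, P(Habitat=desert) = 0.300, and 0.200×0.300 = 0.060 matches the joint entry. So Species and Habitat are independent.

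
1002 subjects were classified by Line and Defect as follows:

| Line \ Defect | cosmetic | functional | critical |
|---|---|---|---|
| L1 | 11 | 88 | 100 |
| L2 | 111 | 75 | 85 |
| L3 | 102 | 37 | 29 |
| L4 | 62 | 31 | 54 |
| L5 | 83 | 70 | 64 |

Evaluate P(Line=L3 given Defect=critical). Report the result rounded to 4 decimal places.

0.0873

Total with Defect=critical: 100 + 85 + 29 + 54 + 64 = 332.
P(Line=L3 | Defect=critical) = 29/332 = 0.0873.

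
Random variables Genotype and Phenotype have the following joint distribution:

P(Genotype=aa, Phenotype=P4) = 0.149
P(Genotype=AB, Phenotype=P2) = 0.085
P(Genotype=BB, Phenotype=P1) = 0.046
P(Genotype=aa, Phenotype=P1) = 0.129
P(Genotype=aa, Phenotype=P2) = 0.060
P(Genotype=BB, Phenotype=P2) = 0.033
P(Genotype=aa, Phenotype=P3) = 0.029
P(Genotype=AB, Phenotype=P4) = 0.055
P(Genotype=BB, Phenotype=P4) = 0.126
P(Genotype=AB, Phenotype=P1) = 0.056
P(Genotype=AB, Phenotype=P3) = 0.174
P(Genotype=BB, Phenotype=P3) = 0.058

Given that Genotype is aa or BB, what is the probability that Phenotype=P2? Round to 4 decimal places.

0.1476

P(Genotype=aa) = 0.129 + 0.060 + 0.029 + 0.149 = 0.367.
P(Genotype=BB) = 0.046 + 0.033 + 0.058 + 0.126 = 0.263.
P(Genotype ∈ {aa, BB}) = 0.367 + 0.263 = 0.630; P(Phenotype=P2, Genotype ∈ {aa, BB}) = 0.060 + 0.033 = 0.093.
P(Phenotype=P2 | Genotype ∈ {aa, BB}) = 0.093/0.630 = 0.1476.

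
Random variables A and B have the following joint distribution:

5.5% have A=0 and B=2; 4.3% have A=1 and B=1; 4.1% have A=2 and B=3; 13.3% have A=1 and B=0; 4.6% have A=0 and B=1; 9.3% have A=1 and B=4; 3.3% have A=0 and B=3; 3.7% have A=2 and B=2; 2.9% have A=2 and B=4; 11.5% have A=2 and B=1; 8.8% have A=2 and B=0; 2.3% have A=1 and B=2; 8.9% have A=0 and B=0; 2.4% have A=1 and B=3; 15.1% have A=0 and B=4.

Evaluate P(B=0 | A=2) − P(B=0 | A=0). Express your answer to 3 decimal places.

0.046

P(A=2) = 0.088 + 0.115 + 0.037 + 0.041 + 0.029 = 0.310; P(B=0 | A=2) = 0.088/0.310 = 0.2839.
P(A=0) = 0.089 + 0.046 + 0.055 + 0.033 + 0.151 = 0.374; P(B=0 | A=0) = 0.089/0.374 = 0.2380.
Difference = 0.046.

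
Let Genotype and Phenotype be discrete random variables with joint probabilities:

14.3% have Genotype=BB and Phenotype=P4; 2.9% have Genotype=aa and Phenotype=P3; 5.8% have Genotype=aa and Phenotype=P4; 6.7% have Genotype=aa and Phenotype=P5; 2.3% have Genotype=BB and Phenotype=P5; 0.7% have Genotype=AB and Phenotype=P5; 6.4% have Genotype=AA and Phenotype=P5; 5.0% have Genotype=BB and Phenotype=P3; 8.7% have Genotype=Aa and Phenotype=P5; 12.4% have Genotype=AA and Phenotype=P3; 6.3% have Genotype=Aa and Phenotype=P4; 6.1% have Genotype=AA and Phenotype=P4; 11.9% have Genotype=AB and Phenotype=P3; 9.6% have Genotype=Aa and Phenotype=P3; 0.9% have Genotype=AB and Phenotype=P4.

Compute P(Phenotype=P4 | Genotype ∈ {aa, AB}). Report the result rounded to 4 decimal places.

P(Genotype=aa) = 0.029 + 0.058 + 0.067 = 0.154.
P(Genotype=AB) = 0.119 + 0.009 + 0.007 = 0.135.
P(Genotype ∈ {aa, AB}) = 0.154 + 0.135 = 0.289; P(Phenotype=P4, Genotype ∈ {aa, AB}) = 0.058 + 0.009 = 0.067.
P(Phenotype=P4 | Genotype ∈ {aa, AB}) = 0.067/0.289 = 0.2318.

0.2318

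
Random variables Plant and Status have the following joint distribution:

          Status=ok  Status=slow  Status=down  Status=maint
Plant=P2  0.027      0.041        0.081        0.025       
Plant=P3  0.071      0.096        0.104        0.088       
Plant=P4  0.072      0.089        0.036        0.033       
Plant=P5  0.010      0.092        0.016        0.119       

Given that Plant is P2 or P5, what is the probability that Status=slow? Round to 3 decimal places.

0.324

P(Plant=P2) = 0.027 + 0.041 + 0.081 + 0.025 = 0.174.
P(Plant=P5) = 0.010 + 0.092 + 0.016 + 0.119 = 0.237.
P(Plant ∈ {P2, P5}) = 0.174 + 0.237 = 0.411; P(Status=slow, Plant ∈ {P2, P5}) = 0.041 + 0.092 = 0.133.
P(Status=slow | Plant ∈ {P2, P5}) = 0.133/0.411 = 0.324.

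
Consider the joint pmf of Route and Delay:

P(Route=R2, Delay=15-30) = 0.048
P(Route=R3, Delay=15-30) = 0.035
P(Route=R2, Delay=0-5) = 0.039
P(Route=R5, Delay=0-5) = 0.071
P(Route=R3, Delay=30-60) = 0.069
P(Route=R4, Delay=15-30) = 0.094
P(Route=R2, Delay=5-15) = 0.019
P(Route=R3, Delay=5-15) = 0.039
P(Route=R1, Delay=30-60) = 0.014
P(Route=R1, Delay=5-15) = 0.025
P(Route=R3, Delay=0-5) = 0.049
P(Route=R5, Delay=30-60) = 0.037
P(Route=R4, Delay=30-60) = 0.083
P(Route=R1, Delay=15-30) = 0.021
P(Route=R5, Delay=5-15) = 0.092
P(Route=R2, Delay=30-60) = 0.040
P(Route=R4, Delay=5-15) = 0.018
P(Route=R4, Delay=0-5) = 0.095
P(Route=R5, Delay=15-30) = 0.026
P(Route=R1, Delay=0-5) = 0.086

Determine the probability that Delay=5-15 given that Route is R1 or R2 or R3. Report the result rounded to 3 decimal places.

P(Route=R1) = 0.086 + 0.025 + 0.021 + 0.014 = 0.146.
P(Route=R2) = 0.039 + 0.019 + 0.048 + 0.040 = 0.146.
P(Route=R3) = 0.049 + 0.039 + 0.035 + 0.069 = 0.192.
P(Route ∈ {R1, R2, R3}) = 0.146 + 0.146 + 0.192 = 0.484; P(Delay=5-15, Route ∈ {R1, R2, R3}) = 0.025 + 0.019 + 0.039 = 0.083.
P(Delay=5-15 | Route ∈ {R1, R2, R3}) = 0.083/0.484 = 0.171.

0.171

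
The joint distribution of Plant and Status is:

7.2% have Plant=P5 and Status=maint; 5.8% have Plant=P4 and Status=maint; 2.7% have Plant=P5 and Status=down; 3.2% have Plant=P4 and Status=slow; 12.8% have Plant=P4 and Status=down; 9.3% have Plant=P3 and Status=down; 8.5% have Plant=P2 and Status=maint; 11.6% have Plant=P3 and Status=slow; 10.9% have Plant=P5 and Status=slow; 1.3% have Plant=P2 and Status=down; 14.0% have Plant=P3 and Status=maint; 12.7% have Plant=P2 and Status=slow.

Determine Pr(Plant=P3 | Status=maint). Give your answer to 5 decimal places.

P(Status=maint) = 0.085 + 0.140 + 0.058 + 0.072 = 0.355.
P(Plant=P3 | Status=maint) = 0.140/0.355 = 0.39437.

0.39437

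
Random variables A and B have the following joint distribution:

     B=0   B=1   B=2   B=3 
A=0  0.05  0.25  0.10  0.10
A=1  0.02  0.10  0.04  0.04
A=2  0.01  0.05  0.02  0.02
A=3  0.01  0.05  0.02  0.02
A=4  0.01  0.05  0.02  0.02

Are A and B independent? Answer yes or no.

Every cell satisfies P(A,B) = P(A)·P(B). For instance P(A=1) = 0.20, P(B=3) = 0.20, and 0.20×0.20 = 0.04 matches the joint entry. So A and B are independent.

yes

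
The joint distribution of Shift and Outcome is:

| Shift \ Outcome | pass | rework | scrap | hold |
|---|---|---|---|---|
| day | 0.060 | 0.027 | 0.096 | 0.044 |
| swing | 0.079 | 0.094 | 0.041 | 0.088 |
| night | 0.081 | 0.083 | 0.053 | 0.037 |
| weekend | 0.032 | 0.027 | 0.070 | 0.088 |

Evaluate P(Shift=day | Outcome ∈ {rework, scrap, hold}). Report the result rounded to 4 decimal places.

P(Outcome=rework) = 0.027 + 0.094 + 0.083 + 0.027 = 0.231.
P(Outcome=scrap) = 0.096 + 0.041 + 0.053 + 0.070 = 0.260.
P(Outcome=hold) = 0.044 + 0.088 + 0.037 + 0.088 = 0.257.
P(Outcome ∈ {rework, scrap, hold}) = 0.231 + 0.260 + 0.257 = 0.748; P(Shift=day, Outcome ∈ {rework, scrap, hold}) = 0.027 + 0.096 + 0.044 = 0.167.
P(Shift=day | Outcome ∈ {rework, scrap, hold}) = 0.167/0.748 = 0.2233.

0.2233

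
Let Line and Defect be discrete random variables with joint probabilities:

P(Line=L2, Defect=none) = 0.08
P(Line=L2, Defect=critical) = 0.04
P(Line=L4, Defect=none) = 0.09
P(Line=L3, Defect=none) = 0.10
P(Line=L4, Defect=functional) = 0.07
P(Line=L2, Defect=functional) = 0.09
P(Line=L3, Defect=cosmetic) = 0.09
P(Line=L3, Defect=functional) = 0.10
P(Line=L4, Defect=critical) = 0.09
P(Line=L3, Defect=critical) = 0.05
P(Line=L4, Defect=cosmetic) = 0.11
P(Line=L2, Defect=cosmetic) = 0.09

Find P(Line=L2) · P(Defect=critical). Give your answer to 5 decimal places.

0.05400

P(Line=L2) = 0.08 + 0.09 + 0.09 + 0.04 = 0.30.
P(Defect=critical) = 0.04 + 0.05 + 0.09 = 0.18.
Product: 0.30 × 0.18 = 0.05400.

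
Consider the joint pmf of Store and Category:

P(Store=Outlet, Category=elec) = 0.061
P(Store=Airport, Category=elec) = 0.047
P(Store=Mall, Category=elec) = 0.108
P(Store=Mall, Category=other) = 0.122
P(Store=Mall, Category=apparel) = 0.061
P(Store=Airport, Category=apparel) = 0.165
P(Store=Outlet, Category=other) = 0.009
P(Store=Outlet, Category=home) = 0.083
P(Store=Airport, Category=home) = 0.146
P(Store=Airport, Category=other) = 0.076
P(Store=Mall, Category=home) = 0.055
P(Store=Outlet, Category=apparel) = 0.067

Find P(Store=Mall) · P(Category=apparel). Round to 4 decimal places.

0.1014

P(Store=Mall) = 0.061 + 0.108 + 0.055 + 0.122 = 0.346.
P(Category=apparel) = 0.061 + 0.165 + 0.067 = 0.293.
Product: 0.346 × 0.293 = 0.1014.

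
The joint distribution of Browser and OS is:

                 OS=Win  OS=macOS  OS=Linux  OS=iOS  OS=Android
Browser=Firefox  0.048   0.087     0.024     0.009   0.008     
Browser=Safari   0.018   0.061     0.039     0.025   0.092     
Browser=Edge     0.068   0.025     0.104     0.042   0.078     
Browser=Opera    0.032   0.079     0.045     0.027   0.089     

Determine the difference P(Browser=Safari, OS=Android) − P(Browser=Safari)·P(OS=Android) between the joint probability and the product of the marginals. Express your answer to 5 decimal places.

P(Browser=Safari) = 0.018 + 0.061 + 0.039 + 0.025 + 0.092 = 0.235.
P(OS=Android) = 0.008 + 0.092 + 0.078 + 0.089 = 0.267.
P(Browser=Safari, OS=Android) − P(Browser=Safari)P(OS=Android) = 0.092 − 0.235×0.267 = 0.02926.

0.02926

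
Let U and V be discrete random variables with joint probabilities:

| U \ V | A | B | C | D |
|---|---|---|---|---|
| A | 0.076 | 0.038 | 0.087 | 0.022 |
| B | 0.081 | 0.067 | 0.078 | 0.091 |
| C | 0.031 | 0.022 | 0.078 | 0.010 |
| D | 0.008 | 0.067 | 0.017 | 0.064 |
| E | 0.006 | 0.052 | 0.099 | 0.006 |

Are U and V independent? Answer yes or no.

no

P(U=E) = 0.163 and P(V=C) = 0.359, so their product is 0.05852, but P(U=E, V=C) = 0.099. Since these differ, U and V are not independent.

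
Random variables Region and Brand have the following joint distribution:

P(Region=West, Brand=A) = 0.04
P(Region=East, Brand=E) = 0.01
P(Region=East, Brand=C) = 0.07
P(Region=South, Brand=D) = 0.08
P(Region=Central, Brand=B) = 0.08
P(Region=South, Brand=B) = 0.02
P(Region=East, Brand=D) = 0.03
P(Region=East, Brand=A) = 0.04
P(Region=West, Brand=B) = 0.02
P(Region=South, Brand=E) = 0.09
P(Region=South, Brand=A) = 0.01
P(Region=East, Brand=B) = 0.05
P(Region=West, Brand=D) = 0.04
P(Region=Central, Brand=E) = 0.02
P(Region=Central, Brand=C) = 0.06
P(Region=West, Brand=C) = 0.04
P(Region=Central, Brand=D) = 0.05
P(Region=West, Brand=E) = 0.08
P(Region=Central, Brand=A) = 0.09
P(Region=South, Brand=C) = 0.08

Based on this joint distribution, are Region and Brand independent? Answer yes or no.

no

P(Region=South) = 0.28 and P(Brand=A) = 0.18, so their product is 0.0504, but P(Region=South, Brand=A) = 0.01. Since these differ, Region and Brand are not independent.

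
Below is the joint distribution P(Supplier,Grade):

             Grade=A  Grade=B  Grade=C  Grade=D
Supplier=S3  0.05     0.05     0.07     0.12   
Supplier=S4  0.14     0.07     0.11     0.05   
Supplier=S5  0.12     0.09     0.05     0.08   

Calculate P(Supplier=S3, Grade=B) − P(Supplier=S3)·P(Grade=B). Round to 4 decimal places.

-0.0109

P(Supplier=S3) = 0.05 + 0.05 + 0.07 + 0.12 = 0.29.
P(Grade=B) = 0.05 + 0.07 + 0.09 = 0.21.
P(Supplier=S3, Grade=B) − P(Supplier=S3)P(Grade=B) = 0.05 − 0.29×0.21 = -0.0109.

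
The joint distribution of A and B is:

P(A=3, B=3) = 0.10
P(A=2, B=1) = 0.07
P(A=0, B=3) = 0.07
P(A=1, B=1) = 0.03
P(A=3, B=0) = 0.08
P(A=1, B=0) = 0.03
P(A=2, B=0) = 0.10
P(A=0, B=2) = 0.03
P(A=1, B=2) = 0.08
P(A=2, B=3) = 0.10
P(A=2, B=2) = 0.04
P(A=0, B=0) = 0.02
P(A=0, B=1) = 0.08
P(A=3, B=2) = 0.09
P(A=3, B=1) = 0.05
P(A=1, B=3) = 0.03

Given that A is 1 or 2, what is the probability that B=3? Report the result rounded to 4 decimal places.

P(A=1) = 0.03 + 0.03 + 0.08 + 0.03 = 0.17.
P(A=2) = 0.10 + 0.07 + 0.04 + 0.10 = 0.31.
P(A ∈ {1, 2}) = 0.17 + 0.31 = 0.48; P(B=3, A ∈ {1, 2}) = 0.03 + 0.10 = 0.13.
P(B=3 | A ∈ {1, 2}) = 0.13/0.48 = 0.2708.

0.2708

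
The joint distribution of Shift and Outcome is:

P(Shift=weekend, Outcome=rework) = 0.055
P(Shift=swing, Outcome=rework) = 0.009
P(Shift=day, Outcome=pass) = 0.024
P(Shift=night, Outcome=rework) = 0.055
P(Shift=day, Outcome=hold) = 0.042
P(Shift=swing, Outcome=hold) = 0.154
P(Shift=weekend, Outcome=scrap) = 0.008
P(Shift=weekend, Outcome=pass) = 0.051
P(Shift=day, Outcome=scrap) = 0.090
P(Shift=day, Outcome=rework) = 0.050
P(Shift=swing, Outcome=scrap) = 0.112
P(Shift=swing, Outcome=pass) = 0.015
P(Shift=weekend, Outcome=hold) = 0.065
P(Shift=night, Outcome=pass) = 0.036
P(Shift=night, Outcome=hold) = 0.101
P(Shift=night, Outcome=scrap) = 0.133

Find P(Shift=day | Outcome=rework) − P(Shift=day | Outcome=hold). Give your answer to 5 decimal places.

0.17984

P(Outcome=rework) = 0.050 + 0.009 + 0.055 + 0.055 = 0.169; P(Shift=day | Outcome=rework) = 0.050/0.169 = 0.295858.
P(Outcome=hold) = 0.042 + 0.154 + 0.101 + 0.065 = 0.362; P(Shift=day | Outcome=hold) = 0.042/0.362 = 0.116022.
Difference = 0.17984.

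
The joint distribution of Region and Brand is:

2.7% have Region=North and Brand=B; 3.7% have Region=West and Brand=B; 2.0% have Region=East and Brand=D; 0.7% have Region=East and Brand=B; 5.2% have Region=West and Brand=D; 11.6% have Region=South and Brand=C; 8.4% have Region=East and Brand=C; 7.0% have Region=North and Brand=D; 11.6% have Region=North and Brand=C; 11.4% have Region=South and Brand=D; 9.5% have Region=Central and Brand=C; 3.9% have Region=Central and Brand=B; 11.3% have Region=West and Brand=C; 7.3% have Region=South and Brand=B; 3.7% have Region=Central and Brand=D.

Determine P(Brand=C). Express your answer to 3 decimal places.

0.524

P(Brand=C) = 0.116 + 0.116 + 0.084 + 0.113 + 0.095 = 0.524.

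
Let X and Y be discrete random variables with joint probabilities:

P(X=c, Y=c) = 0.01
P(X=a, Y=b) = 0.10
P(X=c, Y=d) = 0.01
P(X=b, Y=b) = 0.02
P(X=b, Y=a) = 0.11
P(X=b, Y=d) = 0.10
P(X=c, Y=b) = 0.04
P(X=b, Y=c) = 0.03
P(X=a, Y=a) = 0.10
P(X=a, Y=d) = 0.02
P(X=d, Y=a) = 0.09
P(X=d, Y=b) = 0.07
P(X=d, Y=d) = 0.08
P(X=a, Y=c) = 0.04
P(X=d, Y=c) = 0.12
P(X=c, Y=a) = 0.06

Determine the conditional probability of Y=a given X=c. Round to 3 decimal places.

0.500

P(X=c) = 0.06 + 0.04 + 0.01 + 0.01 = 0.12.
P(Y=a | X=c) = 0.06/0.12 = 0.500.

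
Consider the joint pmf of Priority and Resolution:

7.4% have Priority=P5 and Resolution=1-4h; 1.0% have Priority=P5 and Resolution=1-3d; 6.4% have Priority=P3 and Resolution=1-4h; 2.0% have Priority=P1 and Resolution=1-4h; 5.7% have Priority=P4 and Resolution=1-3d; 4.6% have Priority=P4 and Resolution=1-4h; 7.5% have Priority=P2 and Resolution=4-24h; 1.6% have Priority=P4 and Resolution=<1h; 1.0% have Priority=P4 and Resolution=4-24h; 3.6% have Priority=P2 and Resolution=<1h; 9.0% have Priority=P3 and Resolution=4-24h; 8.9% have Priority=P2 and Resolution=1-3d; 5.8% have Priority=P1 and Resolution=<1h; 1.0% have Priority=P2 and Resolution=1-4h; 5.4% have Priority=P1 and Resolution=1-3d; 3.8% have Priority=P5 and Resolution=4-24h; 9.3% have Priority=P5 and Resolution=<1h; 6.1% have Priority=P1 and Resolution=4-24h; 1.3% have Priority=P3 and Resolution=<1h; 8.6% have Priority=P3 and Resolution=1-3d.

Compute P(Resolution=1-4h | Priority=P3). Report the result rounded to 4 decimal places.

P(Priority=P3) = 0.013 + 0.064 + 0.090 + 0.086 = 0.253.
P(Resolution=1-4h | Priority=P3) = 0.064/0.253 = 0.2530.

0.2530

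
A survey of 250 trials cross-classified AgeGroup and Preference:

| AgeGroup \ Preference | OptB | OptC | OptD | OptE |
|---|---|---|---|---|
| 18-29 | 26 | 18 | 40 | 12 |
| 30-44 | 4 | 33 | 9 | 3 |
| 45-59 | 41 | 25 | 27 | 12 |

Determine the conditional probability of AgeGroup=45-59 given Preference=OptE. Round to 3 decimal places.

0.444

Total with Preference=OptE: 12 + 3 + 12 = 27.
P(AgeGroup=45-59 | Preference=OptE) = 12/27 = 0.444.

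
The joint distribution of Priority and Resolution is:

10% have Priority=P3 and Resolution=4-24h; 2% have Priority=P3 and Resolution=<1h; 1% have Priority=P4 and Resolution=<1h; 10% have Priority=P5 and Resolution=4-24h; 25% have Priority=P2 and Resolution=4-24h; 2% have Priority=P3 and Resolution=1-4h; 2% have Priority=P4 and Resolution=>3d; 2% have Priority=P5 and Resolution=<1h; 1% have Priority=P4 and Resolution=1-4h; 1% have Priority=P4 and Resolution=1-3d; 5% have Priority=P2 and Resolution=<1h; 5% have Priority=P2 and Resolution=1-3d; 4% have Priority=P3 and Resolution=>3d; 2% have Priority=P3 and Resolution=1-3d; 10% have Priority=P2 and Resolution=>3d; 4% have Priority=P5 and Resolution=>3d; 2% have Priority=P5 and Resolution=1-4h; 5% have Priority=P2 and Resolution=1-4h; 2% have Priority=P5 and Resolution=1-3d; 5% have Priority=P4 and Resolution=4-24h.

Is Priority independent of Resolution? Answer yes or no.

yes

Every cell satisfies P(Priority,Resolution) = P(Priority)·P(Resolution). For instance P(Priority=P5) = 0.20, P(Resolution=4-24h) = 0.50, and 0.20×0.50 = 0.10 matches the joint entry. So Priority and Resolution are independent.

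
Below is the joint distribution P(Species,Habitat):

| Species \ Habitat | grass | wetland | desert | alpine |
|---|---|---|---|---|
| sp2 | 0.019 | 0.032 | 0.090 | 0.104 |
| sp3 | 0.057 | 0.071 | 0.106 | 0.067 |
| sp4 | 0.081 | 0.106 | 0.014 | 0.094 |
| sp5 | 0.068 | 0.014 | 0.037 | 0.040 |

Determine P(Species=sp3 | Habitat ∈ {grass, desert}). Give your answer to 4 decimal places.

0.3453

P(Habitat=grass) = 0.019 + 0.057 + 0.081 + 0.068 = 0.225.
P(Habitat=desert) = 0.090 + 0.106 + 0.014 + 0.037 = 0.247.
P(Habitat ∈ {grass, desert}) = 0.225 + 0.247 = 0.472; P(Species=sp3, Habitat ∈ {grass, desert}) = 0.057 + 0.106 = 0.163.
P(Species=sp3 | Habitat ∈ {grass, desert}) = 0.163/0.472 = 0.3453.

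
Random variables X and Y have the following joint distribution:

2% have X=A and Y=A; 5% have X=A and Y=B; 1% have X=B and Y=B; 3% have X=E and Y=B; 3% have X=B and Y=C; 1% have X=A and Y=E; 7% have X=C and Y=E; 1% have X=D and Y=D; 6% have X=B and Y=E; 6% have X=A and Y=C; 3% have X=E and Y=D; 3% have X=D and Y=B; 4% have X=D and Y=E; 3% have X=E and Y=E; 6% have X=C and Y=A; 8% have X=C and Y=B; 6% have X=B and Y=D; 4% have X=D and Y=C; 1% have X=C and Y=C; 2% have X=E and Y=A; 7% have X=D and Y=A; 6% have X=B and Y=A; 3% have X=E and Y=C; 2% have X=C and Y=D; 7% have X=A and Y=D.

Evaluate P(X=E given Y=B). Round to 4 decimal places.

0.1500

P(Y=B) = 0.05 + 0.01 + 0.08 + 0.03 + 0.03 = 0.20.
P(X=E | Y=B) = 0.03/0.20 = 0.1500.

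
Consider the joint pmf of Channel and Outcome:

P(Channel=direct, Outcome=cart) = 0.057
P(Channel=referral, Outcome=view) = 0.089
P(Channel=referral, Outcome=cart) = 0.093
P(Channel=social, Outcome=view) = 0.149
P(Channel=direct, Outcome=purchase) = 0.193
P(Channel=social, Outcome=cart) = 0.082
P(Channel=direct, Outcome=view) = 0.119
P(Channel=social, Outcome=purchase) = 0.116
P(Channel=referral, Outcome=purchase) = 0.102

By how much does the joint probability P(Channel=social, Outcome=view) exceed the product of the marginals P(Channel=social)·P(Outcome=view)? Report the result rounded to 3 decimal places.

0.025

P(Channel=social) = 0.149 + 0.082 + 0.116 = 0.347.
P(Outcome=view) = 0.149 + 0.119 + 0.089 = 0.357.
P(Channel=social, Outcome=view) − P(Channel=social)P(Outcome=view) = 0.149 − 0.347×0.357 = 0.025.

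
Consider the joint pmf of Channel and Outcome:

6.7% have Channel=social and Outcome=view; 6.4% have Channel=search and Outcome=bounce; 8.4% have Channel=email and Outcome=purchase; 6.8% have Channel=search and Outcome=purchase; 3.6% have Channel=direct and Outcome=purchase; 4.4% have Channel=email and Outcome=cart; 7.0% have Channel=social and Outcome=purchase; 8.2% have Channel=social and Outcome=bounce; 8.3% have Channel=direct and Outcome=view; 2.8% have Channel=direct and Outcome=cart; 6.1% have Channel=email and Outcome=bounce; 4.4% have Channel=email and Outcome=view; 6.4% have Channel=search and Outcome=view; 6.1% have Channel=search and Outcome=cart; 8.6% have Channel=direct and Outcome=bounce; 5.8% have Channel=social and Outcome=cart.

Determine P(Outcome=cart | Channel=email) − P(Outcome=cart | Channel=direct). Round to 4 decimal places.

P(Channel=email) = 0.061 + 0.044 + 0.044 + 0.084 = 0.233; P(Outcome=cart | Channel=email) = 0.044/0.233 = 0.18884.
P(Channel=direct) = 0.086 + 0.083 + 0.028 + 0.036 = 0.233; P(Outcome=cart | Channel=direct) = 0.028/0.233 = 0.12017.
Difference = 0.0687.

0.0687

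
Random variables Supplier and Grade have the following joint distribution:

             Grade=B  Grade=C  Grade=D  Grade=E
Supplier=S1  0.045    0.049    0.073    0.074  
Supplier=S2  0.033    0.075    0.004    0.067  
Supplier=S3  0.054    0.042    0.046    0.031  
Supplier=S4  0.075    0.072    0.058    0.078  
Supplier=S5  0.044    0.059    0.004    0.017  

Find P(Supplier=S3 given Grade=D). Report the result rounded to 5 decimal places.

P(Grade=D) = 0.073 + 0.004 + 0.046 + 0.058 + 0.004 = 0.185.
P(Supplier=S3 | Grade=D) = 0.046/0.185 = 0.24865.

0.24865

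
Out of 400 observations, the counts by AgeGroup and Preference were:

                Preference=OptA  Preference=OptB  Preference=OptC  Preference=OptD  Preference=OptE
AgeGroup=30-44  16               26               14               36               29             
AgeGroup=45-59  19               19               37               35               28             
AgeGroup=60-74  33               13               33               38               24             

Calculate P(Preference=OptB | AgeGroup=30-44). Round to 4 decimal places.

0.2149

Total with AgeGroup=30-44: 16 + 26 + 14 + 36 + 29 = 121.
P(Preference=OptB | AgeGroup=30-44) = 26/121 = 0.2149.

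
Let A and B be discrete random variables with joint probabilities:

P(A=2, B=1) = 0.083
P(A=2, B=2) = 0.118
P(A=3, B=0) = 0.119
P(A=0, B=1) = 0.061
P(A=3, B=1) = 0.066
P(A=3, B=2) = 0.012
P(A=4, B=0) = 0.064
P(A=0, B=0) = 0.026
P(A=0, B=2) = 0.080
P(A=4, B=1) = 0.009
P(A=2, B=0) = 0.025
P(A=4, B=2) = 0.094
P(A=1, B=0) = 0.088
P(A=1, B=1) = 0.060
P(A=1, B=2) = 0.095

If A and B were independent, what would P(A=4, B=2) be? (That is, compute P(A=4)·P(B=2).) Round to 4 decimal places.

P(A=4) = 0.064 + 0.009 + 0.094 = 0.167.
P(B=2) = 0.080 + 0.095 + 0.118 + 0.012 + 0.094 = 0.399.
Product: 0.167 × 0.399 = 0.0666.

0.0666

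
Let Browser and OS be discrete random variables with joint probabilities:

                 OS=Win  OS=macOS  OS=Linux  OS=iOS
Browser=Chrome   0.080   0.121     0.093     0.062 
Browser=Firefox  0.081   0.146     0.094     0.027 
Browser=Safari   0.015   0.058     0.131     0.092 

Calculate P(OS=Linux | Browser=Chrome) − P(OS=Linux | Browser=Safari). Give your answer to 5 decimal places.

-0.18133

P(Browser=Chrome) = 0.080 + 0.121 + 0.093 + 0.062 = 0.356; P(OS=Linux | Browser=Chrome) = 0.093/0.356 = 0.261236.
P(Browser=Safari) = 0.015 + 0.058 + 0.131 + 0.092 = 0.296; P(OS=Linux | Browser=Safari) = 0.131/0.296 = 0.442568.
Difference = -0.18133.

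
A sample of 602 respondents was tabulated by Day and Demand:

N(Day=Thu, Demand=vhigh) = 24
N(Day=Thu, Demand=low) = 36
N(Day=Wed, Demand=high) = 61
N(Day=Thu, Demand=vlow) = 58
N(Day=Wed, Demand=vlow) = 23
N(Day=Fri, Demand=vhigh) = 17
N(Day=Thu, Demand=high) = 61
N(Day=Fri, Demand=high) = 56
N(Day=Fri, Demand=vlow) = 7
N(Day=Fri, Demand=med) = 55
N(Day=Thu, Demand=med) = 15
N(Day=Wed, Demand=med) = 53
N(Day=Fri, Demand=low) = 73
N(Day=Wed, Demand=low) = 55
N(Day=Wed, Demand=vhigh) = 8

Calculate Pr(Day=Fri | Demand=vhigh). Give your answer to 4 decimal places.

0.3469

Total with Demand=vhigh: 8 + 24 + 17 = 49.
P(Day=Fri | Demand=vhigh) = 17/49 = 0.3469.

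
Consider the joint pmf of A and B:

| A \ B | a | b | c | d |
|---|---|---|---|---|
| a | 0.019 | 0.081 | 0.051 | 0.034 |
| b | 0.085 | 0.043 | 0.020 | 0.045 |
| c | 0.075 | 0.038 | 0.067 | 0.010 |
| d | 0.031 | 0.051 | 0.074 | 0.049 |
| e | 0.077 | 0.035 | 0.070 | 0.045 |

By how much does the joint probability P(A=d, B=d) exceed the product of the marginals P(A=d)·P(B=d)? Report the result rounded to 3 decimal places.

0.011

P(A=d) = 0.031 + 0.051 + 0.074 + 0.049 = 0.205.
P(B=d) = 0.034 + 0.045 + 0.010 + 0.049 + 0.045 = 0.183.
P(A=d, B=d) − P(A=d)P(B=d) = 0.049 − 0.205×0.183 = 0.011.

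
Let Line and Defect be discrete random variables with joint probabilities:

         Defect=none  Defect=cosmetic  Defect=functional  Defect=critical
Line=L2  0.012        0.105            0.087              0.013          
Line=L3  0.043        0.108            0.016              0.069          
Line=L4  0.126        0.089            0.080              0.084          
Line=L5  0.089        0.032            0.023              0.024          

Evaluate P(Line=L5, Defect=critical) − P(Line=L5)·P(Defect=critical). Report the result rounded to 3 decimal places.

-0.008

P(Line=L5) = 0.089 + 0.032 + 0.023 + 0.024 = 0.168.
P(Defect=critical) = 0.013 + 0.069 + 0.084 + 0.024 = 0.190.
P(Line=L5, Defect=critical) − P(Line=L5)P(Defect=critical) = 0.024 − 0.168×0.190 = -0.008.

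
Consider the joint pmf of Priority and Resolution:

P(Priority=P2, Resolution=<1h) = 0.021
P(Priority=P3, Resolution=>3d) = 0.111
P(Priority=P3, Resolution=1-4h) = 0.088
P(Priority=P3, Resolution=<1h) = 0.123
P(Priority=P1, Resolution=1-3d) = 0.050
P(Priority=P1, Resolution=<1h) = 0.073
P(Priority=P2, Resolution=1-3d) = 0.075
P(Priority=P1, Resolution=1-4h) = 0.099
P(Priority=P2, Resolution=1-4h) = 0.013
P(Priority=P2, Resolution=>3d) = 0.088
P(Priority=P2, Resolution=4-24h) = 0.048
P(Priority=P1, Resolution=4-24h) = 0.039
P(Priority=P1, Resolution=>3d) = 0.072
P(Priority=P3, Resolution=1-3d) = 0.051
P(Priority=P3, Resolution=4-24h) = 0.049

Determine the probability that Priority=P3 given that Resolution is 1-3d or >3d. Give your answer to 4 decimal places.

P(Resolution=1-3d) = 0.050 + 0.075 + 0.051 = 0.176.
P(Resolution=>3d) = 0.072 + 0.088 + 0.111 = 0.271.
P(Resolution ∈ {1-3d, >3d}) = 0.176 + 0.271 = 0.447; P(Priority=P3, Resolution ∈ {1-3d, >3d}) = 0.051 + 0.111 = 0.162.
P(Priority=P3 | Resolution ∈ {1-3d, >3d}) = 0.162/0.447 = 0.3624.

0.3624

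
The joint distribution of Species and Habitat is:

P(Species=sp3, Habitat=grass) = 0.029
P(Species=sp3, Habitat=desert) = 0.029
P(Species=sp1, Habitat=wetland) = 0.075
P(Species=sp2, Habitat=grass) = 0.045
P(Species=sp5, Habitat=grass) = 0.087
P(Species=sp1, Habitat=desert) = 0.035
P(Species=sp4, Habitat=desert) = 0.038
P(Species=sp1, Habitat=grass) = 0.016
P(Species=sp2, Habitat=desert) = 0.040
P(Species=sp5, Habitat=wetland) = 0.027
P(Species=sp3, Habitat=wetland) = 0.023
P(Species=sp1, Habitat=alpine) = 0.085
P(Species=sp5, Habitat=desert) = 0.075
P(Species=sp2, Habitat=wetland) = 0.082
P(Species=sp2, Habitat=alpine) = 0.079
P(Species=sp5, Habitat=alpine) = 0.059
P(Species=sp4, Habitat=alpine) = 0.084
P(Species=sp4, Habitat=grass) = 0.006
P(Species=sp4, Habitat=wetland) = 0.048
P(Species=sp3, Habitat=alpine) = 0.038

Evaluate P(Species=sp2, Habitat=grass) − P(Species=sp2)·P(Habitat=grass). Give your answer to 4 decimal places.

P(Species=sp2) = 0.045 + 0.082 + 0.040 + 0.079 = 0.246.
P(Habitat=grass) = 0.016 + 0.045 + 0.029 + 0.006 + 0.087 = 0.183.
P(Species=sp2, Habitat=grass) − P(Species=sp2)P(Habitat=grass) = 0.045 − 0.246×0.183 = -0.0000.

-0.0000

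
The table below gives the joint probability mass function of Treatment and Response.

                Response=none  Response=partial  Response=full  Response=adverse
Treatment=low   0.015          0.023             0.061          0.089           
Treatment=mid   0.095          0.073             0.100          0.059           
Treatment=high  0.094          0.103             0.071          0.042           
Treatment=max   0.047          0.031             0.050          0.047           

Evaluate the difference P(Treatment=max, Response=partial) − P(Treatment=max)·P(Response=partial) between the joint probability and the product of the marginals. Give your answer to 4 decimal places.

P(Treatment=max) = 0.047 + 0.031 + 0.050 + 0.047 = 0.175.
P(Response=partial) = 0.023 + 0.073 + 0.103 + 0.031 = 0.230.
P(Treatment=max, Response=partial) − P(Treatment=max)P(Response=partial) = 0.031 − 0.175×0.230 = -0.0093.

-0.0093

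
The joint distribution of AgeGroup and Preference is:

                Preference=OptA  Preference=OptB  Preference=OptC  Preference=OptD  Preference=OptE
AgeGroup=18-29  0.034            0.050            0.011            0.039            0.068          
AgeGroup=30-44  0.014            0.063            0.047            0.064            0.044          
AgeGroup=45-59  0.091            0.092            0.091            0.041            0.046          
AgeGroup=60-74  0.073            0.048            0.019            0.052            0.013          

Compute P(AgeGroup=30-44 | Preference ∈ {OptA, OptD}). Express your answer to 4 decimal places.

0.1912

P(Preference=OptA) = 0.034 + 0.014 + 0.091 + 0.073 = 0.212.
P(Preference=OptD) = 0.039 + 0.064 + 0.041 + 0.052 = 0.196.
P(Preference ∈ {OptA, OptD}) = 0.212 + 0.196 = 0.408; P(AgeGroup=30-44, Preference ∈ {OptA, OptD}) = 0.014 + 0.064 = 0.078.
P(AgeGroup=30-44 | Preference ∈ {OptA, OptD}) = 0.078/0.408 = 0.1912.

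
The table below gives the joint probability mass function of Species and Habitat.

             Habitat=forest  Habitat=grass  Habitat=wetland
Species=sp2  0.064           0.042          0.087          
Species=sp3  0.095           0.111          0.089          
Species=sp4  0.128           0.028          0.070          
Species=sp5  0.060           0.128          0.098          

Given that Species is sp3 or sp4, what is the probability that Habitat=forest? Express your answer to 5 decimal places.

P(Species=sp3) = 0.095 + 0.111 + 0.089 = 0.295.
P(Species=sp4) = 0.128 + 0.028 + 0.070 = 0.226.
P(Species ∈ {sp3, sp4}) = 0.295 + 0.226 = 0.521; P(Habitat=forest, Species ∈ {sp3, sp4}) = 0.095 + 0.128 = 0.223.
P(Habitat=forest | Species ∈ {sp3, sp4}) = 0.223/0.521 = 0.42802.

0.42802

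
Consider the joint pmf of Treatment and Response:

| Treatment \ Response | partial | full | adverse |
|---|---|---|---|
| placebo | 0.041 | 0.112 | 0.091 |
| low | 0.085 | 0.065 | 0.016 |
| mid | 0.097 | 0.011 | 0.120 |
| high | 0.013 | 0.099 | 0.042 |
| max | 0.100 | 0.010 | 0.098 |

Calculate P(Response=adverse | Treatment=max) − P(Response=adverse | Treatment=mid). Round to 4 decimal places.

P(Treatment=max) = 0.100 + 0.010 + 0.098 = 0.208; P(Response=adverse | Treatment=max) = 0.098/0.208 = 0.47115.
P(Treatment=mid) = 0.097 + 0.011 + 0.120 = 0.228; P(Response=adverse | Treatment=mid) = 0.120/0.228 = 0.52632.
Difference = -0.0552.

-0.0552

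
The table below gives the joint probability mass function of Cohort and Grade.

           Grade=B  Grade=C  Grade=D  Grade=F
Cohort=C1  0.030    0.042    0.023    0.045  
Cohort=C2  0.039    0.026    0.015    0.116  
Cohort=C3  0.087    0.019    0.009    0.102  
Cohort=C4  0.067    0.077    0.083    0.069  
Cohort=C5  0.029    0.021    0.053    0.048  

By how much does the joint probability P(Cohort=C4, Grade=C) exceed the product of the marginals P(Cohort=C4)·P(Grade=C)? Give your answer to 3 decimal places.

0.022

P(Cohort=C4) = 0.067 + 0.077 + 0.083 + 0.069 = 0.296.
P(Grade=C) = 0.042 + 0.026 + 0.019 + 0.077 + 0.021 = 0.185.
P(Cohort=C4, Grade=C) − P(Cohort=C4)P(Grade=C) = 0.077 − 0.296×0.185 = 0.022.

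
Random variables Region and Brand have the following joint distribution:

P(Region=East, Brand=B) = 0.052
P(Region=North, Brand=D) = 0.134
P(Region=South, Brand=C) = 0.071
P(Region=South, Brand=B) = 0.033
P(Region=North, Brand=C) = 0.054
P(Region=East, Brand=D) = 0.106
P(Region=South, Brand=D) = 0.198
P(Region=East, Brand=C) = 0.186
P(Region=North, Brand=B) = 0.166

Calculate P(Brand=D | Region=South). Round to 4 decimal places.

0.6556

P(Region=South) = 0.033 + 0.071 + 0.198 = 0.302.
P(Brand=D | Region=South) = 0.198/0.302 = 0.6556.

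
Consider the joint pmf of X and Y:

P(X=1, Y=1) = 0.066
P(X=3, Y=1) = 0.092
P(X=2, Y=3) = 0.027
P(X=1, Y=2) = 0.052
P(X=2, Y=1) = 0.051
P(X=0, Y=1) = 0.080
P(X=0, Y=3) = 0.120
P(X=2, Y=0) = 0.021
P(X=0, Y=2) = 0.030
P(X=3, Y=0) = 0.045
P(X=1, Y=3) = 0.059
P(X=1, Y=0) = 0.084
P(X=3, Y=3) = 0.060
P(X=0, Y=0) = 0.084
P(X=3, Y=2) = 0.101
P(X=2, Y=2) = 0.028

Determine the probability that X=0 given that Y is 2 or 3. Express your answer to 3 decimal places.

P(Y=2) = 0.030 + 0.052 + 0.028 + 0.101 = 0.211.
P(Y=3) = 0.120 + 0.059 + 0.027 + 0.060 = 0.266.
P(Y ∈ {2, 3}) = 0.211 + 0.266 = 0.477; P(X=0, Y ∈ {2, 3}) = 0.030 + 0.120 = 0.150.
P(X=0 | Y ∈ {2, 3}) = 0.150/0.477 = 0.314.

0.314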